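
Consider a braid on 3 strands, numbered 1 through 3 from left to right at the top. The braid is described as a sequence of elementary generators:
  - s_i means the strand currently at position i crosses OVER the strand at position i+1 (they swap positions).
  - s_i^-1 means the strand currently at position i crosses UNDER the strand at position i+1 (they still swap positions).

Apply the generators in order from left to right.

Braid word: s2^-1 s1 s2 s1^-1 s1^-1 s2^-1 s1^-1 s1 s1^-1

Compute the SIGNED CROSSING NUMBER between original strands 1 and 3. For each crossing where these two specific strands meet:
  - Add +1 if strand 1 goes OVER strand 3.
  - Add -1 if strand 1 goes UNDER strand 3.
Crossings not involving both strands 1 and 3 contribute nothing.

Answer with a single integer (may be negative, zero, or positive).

Answer: 4

Derivation:
Gen 1: crossing 2x3. Both 1&3? no. Sum: 0
Gen 2: 1 over 3. Both 1&3? yes. Contrib: +1. Sum: 1
Gen 3: crossing 1x2. Both 1&3? no. Sum: 1
Gen 4: crossing 3x2. Both 1&3? no. Sum: 1
Gen 5: crossing 2x3. Both 1&3? no. Sum: 1
Gen 6: crossing 2x1. Both 1&3? no. Sum: 1
Gen 7: 3 under 1. Both 1&3? yes. Contrib: +1. Sum: 2
Gen 8: 1 over 3. Both 1&3? yes. Contrib: +1. Sum: 3
Gen 9: 3 under 1. Both 1&3? yes. Contrib: +1. Sum: 4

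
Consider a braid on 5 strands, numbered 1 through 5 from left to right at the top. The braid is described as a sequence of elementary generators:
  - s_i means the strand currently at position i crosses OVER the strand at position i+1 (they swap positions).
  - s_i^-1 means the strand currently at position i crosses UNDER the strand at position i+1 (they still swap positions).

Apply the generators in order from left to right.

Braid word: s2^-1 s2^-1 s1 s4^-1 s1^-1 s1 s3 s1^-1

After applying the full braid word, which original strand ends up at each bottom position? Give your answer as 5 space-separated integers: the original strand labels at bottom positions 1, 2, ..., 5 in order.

Answer: 1 2 5 3 4

Derivation:
Gen 1 (s2^-1): strand 2 crosses under strand 3. Perm now: [1 3 2 4 5]
Gen 2 (s2^-1): strand 3 crosses under strand 2. Perm now: [1 2 3 4 5]
Gen 3 (s1): strand 1 crosses over strand 2. Perm now: [2 1 3 4 5]
Gen 4 (s4^-1): strand 4 crosses under strand 5. Perm now: [2 1 3 5 4]
Gen 5 (s1^-1): strand 2 crosses under strand 1. Perm now: [1 2 3 5 4]
Gen 6 (s1): strand 1 crosses over strand 2. Perm now: [2 1 3 5 4]
Gen 7 (s3): strand 3 crosses over strand 5. Perm now: [2 1 5 3 4]
Gen 8 (s1^-1): strand 2 crosses under strand 1. Perm now: [1 2 5 3 4]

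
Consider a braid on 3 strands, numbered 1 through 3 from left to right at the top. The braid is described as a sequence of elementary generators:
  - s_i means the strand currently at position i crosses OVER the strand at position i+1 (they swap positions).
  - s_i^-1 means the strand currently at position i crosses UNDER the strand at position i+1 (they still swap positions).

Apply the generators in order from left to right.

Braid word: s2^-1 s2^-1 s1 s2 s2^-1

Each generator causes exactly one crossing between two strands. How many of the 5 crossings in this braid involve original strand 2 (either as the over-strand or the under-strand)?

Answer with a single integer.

Gen 1: crossing 2x3. Involves strand 2? yes. Count so far: 1
Gen 2: crossing 3x2. Involves strand 2? yes. Count so far: 2
Gen 3: crossing 1x2. Involves strand 2? yes. Count so far: 3
Gen 4: crossing 1x3. Involves strand 2? no. Count so far: 3
Gen 5: crossing 3x1. Involves strand 2? no. Count so far: 3

Answer: 3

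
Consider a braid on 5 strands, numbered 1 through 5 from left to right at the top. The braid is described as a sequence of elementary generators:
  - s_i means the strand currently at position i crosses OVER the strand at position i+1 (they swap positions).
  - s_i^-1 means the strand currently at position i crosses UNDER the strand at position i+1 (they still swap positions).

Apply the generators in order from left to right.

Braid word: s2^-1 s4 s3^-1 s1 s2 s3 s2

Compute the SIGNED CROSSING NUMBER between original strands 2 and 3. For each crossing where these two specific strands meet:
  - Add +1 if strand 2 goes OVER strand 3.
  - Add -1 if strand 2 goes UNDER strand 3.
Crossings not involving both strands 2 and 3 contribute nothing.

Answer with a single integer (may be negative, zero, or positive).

Gen 1: 2 under 3. Both 2&3? yes. Contrib: -1. Sum: -1
Gen 2: crossing 4x5. Both 2&3? no. Sum: -1
Gen 3: crossing 2x5. Both 2&3? no. Sum: -1
Gen 4: crossing 1x3. Both 2&3? no. Sum: -1
Gen 5: crossing 1x5. Both 2&3? no. Sum: -1
Gen 6: crossing 1x2. Both 2&3? no. Sum: -1
Gen 7: crossing 5x2. Both 2&3? no. Sum: -1

Answer: -1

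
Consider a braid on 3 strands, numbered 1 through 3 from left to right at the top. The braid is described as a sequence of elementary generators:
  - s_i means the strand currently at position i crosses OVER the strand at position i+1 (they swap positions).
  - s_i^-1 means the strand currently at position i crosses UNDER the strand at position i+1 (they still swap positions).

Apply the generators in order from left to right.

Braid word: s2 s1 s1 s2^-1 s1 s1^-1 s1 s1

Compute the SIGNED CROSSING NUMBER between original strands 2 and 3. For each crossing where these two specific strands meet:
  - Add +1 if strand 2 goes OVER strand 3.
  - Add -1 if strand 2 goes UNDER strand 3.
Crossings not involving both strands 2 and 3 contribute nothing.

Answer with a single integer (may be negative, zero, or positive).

Gen 1: 2 over 3. Both 2&3? yes. Contrib: +1. Sum: 1
Gen 2: crossing 1x3. Both 2&3? no. Sum: 1
Gen 3: crossing 3x1. Both 2&3? no. Sum: 1
Gen 4: 3 under 2. Both 2&3? yes. Contrib: +1. Sum: 2
Gen 5: crossing 1x2. Both 2&3? no. Sum: 2
Gen 6: crossing 2x1. Both 2&3? no. Sum: 2
Gen 7: crossing 1x2. Both 2&3? no. Sum: 2
Gen 8: crossing 2x1. Both 2&3? no. Sum: 2

Answer: 2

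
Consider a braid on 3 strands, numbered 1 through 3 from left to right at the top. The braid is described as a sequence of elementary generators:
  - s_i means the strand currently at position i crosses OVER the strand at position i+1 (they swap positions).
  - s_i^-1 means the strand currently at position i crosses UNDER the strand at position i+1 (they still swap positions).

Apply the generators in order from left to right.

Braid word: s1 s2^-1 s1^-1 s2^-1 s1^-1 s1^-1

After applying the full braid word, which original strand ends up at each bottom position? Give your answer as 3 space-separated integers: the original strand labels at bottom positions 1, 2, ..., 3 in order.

Answer: 3 1 2

Derivation:
Gen 1 (s1): strand 1 crosses over strand 2. Perm now: [2 1 3]
Gen 2 (s2^-1): strand 1 crosses under strand 3. Perm now: [2 3 1]
Gen 3 (s1^-1): strand 2 crosses under strand 3. Perm now: [3 2 1]
Gen 4 (s2^-1): strand 2 crosses under strand 1. Perm now: [3 1 2]
Gen 5 (s1^-1): strand 3 crosses under strand 1. Perm now: [1 3 2]
Gen 6 (s1^-1): strand 1 crosses under strand 3. Perm now: [3 1 2]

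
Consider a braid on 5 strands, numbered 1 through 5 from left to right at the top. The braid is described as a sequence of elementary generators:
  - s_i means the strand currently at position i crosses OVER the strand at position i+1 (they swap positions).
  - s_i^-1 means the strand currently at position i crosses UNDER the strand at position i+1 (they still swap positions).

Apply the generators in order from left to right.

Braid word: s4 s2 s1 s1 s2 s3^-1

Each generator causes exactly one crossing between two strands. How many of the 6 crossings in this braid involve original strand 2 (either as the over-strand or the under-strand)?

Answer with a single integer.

Gen 1: crossing 4x5. Involves strand 2? no. Count so far: 0
Gen 2: crossing 2x3. Involves strand 2? yes. Count so far: 1
Gen 3: crossing 1x3. Involves strand 2? no. Count so far: 1
Gen 4: crossing 3x1. Involves strand 2? no. Count so far: 1
Gen 5: crossing 3x2. Involves strand 2? yes. Count so far: 2
Gen 6: crossing 3x5. Involves strand 2? no. Count so far: 2

Answer: 2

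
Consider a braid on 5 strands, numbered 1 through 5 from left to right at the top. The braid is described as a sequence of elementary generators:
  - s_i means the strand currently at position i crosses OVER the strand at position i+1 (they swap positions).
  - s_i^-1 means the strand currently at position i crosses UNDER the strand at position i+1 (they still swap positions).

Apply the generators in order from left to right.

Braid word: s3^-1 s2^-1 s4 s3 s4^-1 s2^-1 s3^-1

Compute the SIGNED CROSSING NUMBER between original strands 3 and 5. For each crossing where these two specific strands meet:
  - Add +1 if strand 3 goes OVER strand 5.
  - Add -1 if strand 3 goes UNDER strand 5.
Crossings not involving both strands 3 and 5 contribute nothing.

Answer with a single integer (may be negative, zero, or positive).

Gen 1: crossing 3x4. Both 3&5? no. Sum: 0
Gen 2: crossing 2x4. Both 3&5? no. Sum: 0
Gen 3: 3 over 5. Both 3&5? yes. Contrib: +1. Sum: 1
Gen 4: crossing 2x5. Both 3&5? no. Sum: 1
Gen 5: crossing 2x3. Both 3&5? no. Sum: 1
Gen 6: crossing 4x5. Both 3&5? no. Sum: 1
Gen 7: crossing 4x3. Both 3&5? no. Sum: 1

Answer: 1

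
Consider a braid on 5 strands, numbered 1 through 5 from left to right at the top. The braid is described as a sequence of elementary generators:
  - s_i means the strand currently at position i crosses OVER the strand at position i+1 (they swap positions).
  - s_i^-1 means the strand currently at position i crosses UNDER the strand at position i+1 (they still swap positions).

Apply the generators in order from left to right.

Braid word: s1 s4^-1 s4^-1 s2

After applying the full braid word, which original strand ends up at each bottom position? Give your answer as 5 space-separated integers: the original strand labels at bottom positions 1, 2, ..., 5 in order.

Answer: 2 3 1 4 5

Derivation:
Gen 1 (s1): strand 1 crosses over strand 2. Perm now: [2 1 3 4 5]
Gen 2 (s4^-1): strand 4 crosses under strand 5. Perm now: [2 1 3 5 4]
Gen 3 (s4^-1): strand 5 crosses under strand 4. Perm now: [2 1 3 4 5]
Gen 4 (s2): strand 1 crosses over strand 3. Perm now: [2 3 1 4 5]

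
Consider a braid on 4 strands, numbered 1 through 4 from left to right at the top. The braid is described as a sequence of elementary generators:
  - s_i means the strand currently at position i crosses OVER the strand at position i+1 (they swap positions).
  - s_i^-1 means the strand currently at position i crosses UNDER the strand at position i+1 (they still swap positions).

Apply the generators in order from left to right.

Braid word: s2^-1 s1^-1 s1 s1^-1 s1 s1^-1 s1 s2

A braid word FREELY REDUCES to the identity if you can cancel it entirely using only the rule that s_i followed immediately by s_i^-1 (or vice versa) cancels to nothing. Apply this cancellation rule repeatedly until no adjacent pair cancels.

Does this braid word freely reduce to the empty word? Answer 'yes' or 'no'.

Answer: yes

Derivation:
Gen 1 (s2^-1): push. Stack: [s2^-1]
Gen 2 (s1^-1): push. Stack: [s2^-1 s1^-1]
Gen 3 (s1): cancels prior s1^-1. Stack: [s2^-1]
Gen 4 (s1^-1): push. Stack: [s2^-1 s1^-1]
Gen 5 (s1): cancels prior s1^-1. Stack: [s2^-1]
Gen 6 (s1^-1): push. Stack: [s2^-1 s1^-1]
Gen 7 (s1): cancels prior s1^-1. Stack: [s2^-1]
Gen 8 (s2): cancels prior s2^-1. Stack: []
Reduced word: (empty)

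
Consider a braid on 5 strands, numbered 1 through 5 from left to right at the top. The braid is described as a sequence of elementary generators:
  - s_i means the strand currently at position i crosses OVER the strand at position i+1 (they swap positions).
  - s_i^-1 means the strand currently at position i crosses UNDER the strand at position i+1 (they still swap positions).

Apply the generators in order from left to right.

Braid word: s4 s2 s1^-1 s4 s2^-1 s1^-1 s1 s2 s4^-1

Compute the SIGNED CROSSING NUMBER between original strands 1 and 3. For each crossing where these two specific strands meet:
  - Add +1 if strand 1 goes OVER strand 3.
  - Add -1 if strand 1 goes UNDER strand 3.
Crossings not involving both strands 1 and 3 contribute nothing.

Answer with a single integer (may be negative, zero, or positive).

Answer: -1

Derivation:
Gen 1: crossing 4x5. Both 1&3? no. Sum: 0
Gen 2: crossing 2x3. Both 1&3? no. Sum: 0
Gen 3: 1 under 3. Both 1&3? yes. Contrib: -1. Sum: -1
Gen 4: crossing 5x4. Both 1&3? no. Sum: -1
Gen 5: crossing 1x2. Both 1&3? no. Sum: -1
Gen 6: crossing 3x2. Both 1&3? no. Sum: -1
Gen 7: crossing 2x3. Both 1&3? no. Sum: -1
Gen 8: crossing 2x1. Both 1&3? no. Sum: -1
Gen 9: crossing 4x5. Both 1&3? no. Sum: -1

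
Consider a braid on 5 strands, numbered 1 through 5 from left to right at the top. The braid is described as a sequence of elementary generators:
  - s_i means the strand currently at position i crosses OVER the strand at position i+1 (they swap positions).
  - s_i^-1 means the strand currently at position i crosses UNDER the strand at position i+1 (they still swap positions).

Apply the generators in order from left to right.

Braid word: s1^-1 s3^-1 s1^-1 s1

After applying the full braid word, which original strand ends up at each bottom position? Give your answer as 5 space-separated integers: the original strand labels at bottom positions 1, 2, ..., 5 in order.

Answer: 2 1 4 3 5

Derivation:
Gen 1 (s1^-1): strand 1 crosses under strand 2. Perm now: [2 1 3 4 5]
Gen 2 (s3^-1): strand 3 crosses under strand 4. Perm now: [2 1 4 3 5]
Gen 3 (s1^-1): strand 2 crosses under strand 1. Perm now: [1 2 4 3 5]
Gen 4 (s1): strand 1 crosses over strand 2. Perm now: [2 1 4 3 5]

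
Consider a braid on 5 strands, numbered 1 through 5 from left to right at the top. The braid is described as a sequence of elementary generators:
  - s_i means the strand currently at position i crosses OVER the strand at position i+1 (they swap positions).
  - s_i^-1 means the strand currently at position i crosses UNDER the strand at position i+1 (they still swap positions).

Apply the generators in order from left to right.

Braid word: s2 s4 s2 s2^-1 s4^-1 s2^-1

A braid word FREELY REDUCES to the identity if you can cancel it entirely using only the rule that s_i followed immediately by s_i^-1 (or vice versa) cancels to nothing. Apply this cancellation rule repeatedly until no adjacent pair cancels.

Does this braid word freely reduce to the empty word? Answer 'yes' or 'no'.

Gen 1 (s2): push. Stack: [s2]
Gen 2 (s4): push. Stack: [s2 s4]
Gen 3 (s2): push. Stack: [s2 s4 s2]
Gen 4 (s2^-1): cancels prior s2. Stack: [s2 s4]
Gen 5 (s4^-1): cancels prior s4. Stack: [s2]
Gen 6 (s2^-1): cancels prior s2. Stack: []
Reduced word: (empty)

Answer: yes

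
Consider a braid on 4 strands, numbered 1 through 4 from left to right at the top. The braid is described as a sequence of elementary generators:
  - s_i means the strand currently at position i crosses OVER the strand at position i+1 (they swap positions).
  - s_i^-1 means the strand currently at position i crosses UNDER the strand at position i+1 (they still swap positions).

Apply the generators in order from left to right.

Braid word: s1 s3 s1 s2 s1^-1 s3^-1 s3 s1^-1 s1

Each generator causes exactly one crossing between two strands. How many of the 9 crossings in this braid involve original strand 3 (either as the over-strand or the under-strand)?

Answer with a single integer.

Gen 1: crossing 1x2. Involves strand 3? no. Count so far: 0
Gen 2: crossing 3x4. Involves strand 3? yes. Count so far: 1
Gen 3: crossing 2x1. Involves strand 3? no. Count so far: 1
Gen 4: crossing 2x4. Involves strand 3? no. Count so far: 1
Gen 5: crossing 1x4. Involves strand 3? no. Count so far: 1
Gen 6: crossing 2x3. Involves strand 3? yes. Count so far: 2
Gen 7: crossing 3x2. Involves strand 3? yes. Count so far: 3
Gen 8: crossing 4x1. Involves strand 3? no. Count so far: 3
Gen 9: crossing 1x4. Involves strand 3? no. Count so far: 3

Answer: 3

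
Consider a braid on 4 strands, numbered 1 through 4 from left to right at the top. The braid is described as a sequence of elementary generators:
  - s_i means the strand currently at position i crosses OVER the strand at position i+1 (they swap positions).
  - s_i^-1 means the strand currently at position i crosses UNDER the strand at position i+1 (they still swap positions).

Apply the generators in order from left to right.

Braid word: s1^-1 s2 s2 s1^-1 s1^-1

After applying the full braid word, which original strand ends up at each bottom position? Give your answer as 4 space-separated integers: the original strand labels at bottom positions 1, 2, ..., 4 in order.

Gen 1 (s1^-1): strand 1 crosses under strand 2. Perm now: [2 1 3 4]
Gen 2 (s2): strand 1 crosses over strand 3. Perm now: [2 3 1 4]
Gen 3 (s2): strand 3 crosses over strand 1. Perm now: [2 1 3 4]
Gen 4 (s1^-1): strand 2 crosses under strand 1. Perm now: [1 2 3 4]
Gen 5 (s1^-1): strand 1 crosses under strand 2. Perm now: [2 1 3 4]

Answer: 2 1 3 4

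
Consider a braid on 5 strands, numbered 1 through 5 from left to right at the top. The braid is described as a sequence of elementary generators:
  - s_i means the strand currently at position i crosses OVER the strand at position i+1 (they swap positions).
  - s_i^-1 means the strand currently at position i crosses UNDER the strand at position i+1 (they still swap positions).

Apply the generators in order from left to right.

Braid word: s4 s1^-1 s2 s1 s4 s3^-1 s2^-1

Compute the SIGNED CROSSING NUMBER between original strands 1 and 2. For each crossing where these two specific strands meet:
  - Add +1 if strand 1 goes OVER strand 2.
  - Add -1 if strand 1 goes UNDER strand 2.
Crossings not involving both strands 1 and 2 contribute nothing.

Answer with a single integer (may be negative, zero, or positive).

Gen 1: crossing 4x5. Both 1&2? no. Sum: 0
Gen 2: 1 under 2. Both 1&2? yes. Contrib: -1. Sum: -1
Gen 3: crossing 1x3. Both 1&2? no. Sum: -1
Gen 4: crossing 2x3. Both 1&2? no. Sum: -1
Gen 5: crossing 5x4. Both 1&2? no. Sum: -1
Gen 6: crossing 1x4. Both 1&2? no. Sum: -1
Gen 7: crossing 2x4. Both 1&2? no. Sum: -1

Answer: -1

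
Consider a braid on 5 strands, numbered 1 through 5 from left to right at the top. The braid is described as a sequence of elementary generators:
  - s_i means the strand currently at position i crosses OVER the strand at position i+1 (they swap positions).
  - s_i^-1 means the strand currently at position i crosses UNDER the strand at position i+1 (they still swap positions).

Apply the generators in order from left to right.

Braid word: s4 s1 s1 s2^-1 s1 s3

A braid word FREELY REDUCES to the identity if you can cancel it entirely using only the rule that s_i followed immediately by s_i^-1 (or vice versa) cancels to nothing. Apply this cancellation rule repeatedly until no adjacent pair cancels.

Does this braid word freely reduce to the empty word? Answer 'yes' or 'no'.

Answer: no

Derivation:
Gen 1 (s4): push. Stack: [s4]
Gen 2 (s1): push. Stack: [s4 s1]
Gen 3 (s1): push. Stack: [s4 s1 s1]
Gen 4 (s2^-1): push. Stack: [s4 s1 s1 s2^-1]
Gen 5 (s1): push. Stack: [s4 s1 s1 s2^-1 s1]
Gen 6 (s3): push. Stack: [s4 s1 s1 s2^-1 s1 s3]
Reduced word: s4 s1 s1 s2^-1 s1 s3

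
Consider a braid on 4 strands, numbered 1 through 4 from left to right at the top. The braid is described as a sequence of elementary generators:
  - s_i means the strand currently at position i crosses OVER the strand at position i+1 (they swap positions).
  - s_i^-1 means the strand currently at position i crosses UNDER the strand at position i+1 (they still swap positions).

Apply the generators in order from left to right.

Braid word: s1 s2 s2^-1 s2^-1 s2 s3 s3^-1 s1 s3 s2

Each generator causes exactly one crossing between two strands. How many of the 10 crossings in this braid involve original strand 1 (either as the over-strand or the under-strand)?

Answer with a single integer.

Answer: 6

Derivation:
Gen 1: crossing 1x2. Involves strand 1? yes. Count so far: 1
Gen 2: crossing 1x3. Involves strand 1? yes. Count so far: 2
Gen 3: crossing 3x1. Involves strand 1? yes. Count so far: 3
Gen 4: crossing 1x3. Involves strand 1? yes. Count so far: 4
Gen 5: crossing 3x1. Involves strand 1? yes. Count so far: 5
Gen 6: crossing 3x4. Involves strand 1? no. Count so far: 5
Gen 7: crossing 4x3. Involves strand 1? no. Count so far: 5
Gen 8: crossing 2x1. Involves strand 1? yes. Count so far: 6
Gen 9: crossing 3x4. Involves strand 1? no. Count so far: 6
Gen 10: crossing 2x4. Involves strand 1? no. Count so far: 6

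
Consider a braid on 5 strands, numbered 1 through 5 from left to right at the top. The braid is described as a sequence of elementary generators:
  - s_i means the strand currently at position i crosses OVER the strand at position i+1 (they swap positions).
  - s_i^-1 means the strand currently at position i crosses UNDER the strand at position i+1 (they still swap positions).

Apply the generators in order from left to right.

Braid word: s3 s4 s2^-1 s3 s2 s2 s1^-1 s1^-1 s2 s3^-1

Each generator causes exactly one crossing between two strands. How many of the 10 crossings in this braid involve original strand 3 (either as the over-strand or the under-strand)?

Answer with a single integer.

Answer: 2

Derivation:
Gen 1: crossing 3x4. Involves strand 3? yes. Count so far: 1
Gen 2: crossing 3x5. Involves strand 3? yes. Count so far: 2
Gen 3: crossing 2x4. Involves strand 3? no. Count so far: 2
Gen 4: crossing 2x5. Involves strand 3? no. Count so far: 2
Gen 5: crossing 4x5. Involves strand 3? no. Count so far: 2
Gen 6: crossing 5x4. Involves strand 3? no. Count so far: 2
Gen 7: crossing 1x4. Involves strand 3? no. Count so far: 2
Gen 8: crossing 4x1. Involves strand 3? no. Count so far: 2
Gen 9: crossing 4x5. Involves strand 3? no. Count so far: 2
Gen 10: crossing 4x2. Involves strand 3? no. Count so far: 2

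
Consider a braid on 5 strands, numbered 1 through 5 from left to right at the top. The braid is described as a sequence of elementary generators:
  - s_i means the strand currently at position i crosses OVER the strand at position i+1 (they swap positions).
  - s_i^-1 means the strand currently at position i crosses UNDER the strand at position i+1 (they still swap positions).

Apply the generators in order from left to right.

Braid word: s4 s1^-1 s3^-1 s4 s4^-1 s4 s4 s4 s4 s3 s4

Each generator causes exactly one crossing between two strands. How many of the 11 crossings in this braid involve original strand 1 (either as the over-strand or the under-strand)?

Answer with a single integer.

Gen 1: crossing 4x5. Involves strand 1? no. Count so far: 0
Gen 2: crossing 1x2. Involves strand 1? yes. Count so far: 1
Gen 3: crossing 3x5. Involves strand 1? no. Count so far: 1
Gen 4: crossing 3x4. Involves strand 1? no. Count so far: 1
Gen 5: crossing 4x3. Involves strand 1? no. Count so far: 1
Gen 6: crossing 3x4. Involves strand 1? no. Count so far: 1
Gen 7: crossing 4x3. Involves strand 1? no. Count so far: 1
Gen 8: crossing 3x4. Involves strand 1? no. Count so far: 1
Gen 9: crossing 4x3. Involves strand 1? no. Count so far: 1
Gen 10: crossing 5x3. Involves strand 1? no. Count so far: 1
Gen 11: crossing 5x4. Involves strand 1? no. Count so far: 1

Answer: 1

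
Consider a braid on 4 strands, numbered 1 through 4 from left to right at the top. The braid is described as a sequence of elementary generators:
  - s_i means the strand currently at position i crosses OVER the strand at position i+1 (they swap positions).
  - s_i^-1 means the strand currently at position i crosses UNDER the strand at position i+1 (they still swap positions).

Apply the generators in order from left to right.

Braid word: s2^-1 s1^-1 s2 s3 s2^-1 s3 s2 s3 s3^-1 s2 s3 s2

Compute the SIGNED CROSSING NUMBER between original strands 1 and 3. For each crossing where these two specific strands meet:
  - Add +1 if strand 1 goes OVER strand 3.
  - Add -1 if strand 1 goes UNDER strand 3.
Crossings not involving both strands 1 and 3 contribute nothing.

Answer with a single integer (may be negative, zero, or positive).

Gen 1: crossing 2x3. Both 1&3? no. Sum: 0
Gen 2: 1 under 3. Both 1&3? yes. Contrib: -1. Sum: -1
Gen 3: crossing 1x2. Both 1&3? no. Sum: -1
Gen 4: crossing 1x4. Both 1&3? no. Sum: -1
Gen 5: crossing 2x4. Both 1&3? no. Sum: -1
Gen 6: crossing 2x1. Both 1&3? no. Sum: -1
Gen 7: crossing 4x1. Both 1&3? no. Sum: -1
Gen 8: crossing 4x2. Both 1&3? no. Sum: -1
Gen 9: crossing 2x4. Both 1&3? no. Sum: -1
Gen 10: crossing 1x4. Both 1&3? no. Sum: -1
Gen 11: crossing 1x2. Both 1&3? no. Sum: -1
Gen 12: crossing 4x2. Both 1&3? no. Sum: -1

Answer: -1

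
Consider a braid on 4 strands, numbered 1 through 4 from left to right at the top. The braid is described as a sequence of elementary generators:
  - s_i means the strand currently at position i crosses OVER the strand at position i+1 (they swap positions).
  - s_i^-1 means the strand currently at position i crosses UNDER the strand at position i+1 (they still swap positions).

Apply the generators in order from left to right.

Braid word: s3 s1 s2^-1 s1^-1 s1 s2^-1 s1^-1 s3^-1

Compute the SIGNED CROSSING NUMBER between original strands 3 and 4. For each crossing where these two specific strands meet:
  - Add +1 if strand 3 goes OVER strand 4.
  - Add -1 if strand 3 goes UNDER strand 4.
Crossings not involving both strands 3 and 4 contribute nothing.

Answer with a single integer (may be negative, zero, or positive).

Gen 1: 3 over 4. Both 3&4? yes. Contrib: +1. Sum: 1
Gen 2: crossing 1x2. Both 3&4? no. Sum: 1
Gen 3: crossing 1x4. Both 3&4? no. Sum: 1
Gen 4: crossing 2x4. Both 3&4? no. Sum: 1
Gen 5: crossing 4x2. Both 3&4? no. Sum: 1
Gen 6: crossing 4x1. Both 3&4? no. Sum: 1
Gen 7: crossing 2x1. Both 3&4? no. Sum: 1
Gen 8: 4 under 3. Both 3&4? yes. Contrib: +1. Sum: 2

Answer: 2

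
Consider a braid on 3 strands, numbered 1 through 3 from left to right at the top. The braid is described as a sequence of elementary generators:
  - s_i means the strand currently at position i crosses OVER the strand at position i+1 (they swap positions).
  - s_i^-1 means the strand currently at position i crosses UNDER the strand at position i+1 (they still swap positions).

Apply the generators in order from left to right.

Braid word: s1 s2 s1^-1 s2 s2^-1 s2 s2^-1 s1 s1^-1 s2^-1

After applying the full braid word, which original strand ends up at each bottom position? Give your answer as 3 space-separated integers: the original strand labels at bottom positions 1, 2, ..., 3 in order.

Answer: 3 1 2

Derivation:
Gen 1 (s1): strand 1 crosses over strand 2. Perm now: [2 1 3]
Gen 2 (s2): strand 1 crosses over strand 3. Perm now: [2 3 1]
Gen 3 (s1^-1): strand 2 crosses under strand 3. Perm now: [3 2 1]
Gen 4 (s2): strand 2 crosses over strand 1. Perm now: [3 1 2]
Gen 5 (s2^-1): strand 1 crosses under strand 2. Perm now: [3 2 1]
Gen 6 (s2): strand 2 crosses over strand 1. Perm now: [3 1 2]
Gen 7 (s2^-1): strand 1 crosses under strand 2. Perm now: [3 2 1]
Gen 8 (s1): strand 3 crosses over strand 2. Perm now: [2 3 1]
Gen 9 (s1^-1): strand 2 crosses under strand 3. Perm now: [3 2 1]
Gen 10 (s2^-1): strand 2 crosses under strand 1. Perm now: [3 1 2]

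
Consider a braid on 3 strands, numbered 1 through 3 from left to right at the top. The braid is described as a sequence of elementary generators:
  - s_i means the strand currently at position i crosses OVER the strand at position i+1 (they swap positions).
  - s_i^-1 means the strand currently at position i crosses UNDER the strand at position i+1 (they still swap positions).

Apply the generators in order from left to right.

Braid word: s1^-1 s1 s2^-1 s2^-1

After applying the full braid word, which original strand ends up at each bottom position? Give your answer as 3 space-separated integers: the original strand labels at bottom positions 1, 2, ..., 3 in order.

Answer: 1 2 3

Derivation:
Gen 1 (s1^-1): strand 1 crosses under strand 2. Perm now: [2 1 3]
Gen 2 (s1): strand 2 crosses over strand 1. Perm now: [1 2 3]
Gen 3 (s2^-1): strand 2 crosses under strand 3. Perm now: [1 3 2]
Gen 4 (s2^-1): strand 3 crosses under strand 2. Perm now: [1 2 3]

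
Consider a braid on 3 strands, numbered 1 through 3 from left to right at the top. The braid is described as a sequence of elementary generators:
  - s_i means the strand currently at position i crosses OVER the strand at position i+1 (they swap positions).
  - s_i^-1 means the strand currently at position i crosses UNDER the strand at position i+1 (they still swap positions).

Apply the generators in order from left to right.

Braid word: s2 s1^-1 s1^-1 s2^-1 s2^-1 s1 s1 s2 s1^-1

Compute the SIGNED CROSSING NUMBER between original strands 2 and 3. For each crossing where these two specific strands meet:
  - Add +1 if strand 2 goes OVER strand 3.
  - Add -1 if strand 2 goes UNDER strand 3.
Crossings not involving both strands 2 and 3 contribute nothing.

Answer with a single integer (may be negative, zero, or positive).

Answer: 0

Derivation:
Gen 1: 2 over 3. Both 2&3? yes. Contrib: +1. Sum: 1
Gen 2: crossing 1x3. Both 2&3? no. Sum: 1
Gen 3: crossing 3x1. Both 2&3? no. Sum: 1
Gen 4: 3 under 2. Both 2&3? yes. Contrib: +1. Sum: 2
Gen 5: 2 under 3. Both 2&3? yes. Contrib: -1. Sum: 1
Gen 6: crossing 1x3. Both 2&3? no. Sum: 1
Gen 7: crossing 3x1. Both 2&3? no. Sum: 1
Gen 8: 3 over 2. Both 2&3? yes. Contrib: -1. Sum: 0
Gen 9: crossing 1x2. Both 2&3? no. Sum: 0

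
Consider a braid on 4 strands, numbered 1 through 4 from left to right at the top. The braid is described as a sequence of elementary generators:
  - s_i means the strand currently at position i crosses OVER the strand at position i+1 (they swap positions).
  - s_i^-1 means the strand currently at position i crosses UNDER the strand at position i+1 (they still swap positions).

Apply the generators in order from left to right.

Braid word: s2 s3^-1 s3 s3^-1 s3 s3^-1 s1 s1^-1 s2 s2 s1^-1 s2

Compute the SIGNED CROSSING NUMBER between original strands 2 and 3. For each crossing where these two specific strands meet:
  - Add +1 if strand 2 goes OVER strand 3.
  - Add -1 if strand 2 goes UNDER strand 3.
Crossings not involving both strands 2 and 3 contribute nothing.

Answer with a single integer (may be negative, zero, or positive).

Gen 1: 2 over 3. Both 2&3? yes. Contrib: +1. Sum: 1
Gen 2: crossing 2x4. Both 2&3? no. Sum: 1
Gen 3: crossing 4x2. Both 2&3? no. Sum: 1
Gen 4: crossing 2x4. Both 2&3? no. Sum: 1
Gen 5: crossing 4x2. Both 2&3? no. Sum: 1
Gen 6: crossing 2x4. Both 2&3? no. Sum: 1
Gen 7: crossing 1x3. Both 2&3? no. Sum: 1
Gen 8: crossing 3x1. Both 2&3? no. Sum: 1
Gen 9: crossing 3x4. Both 2&3? no. Sum: 1
Gen 10: crossing 4x3. Both 2&3? no. Sum: 1
Gen 11: crossing 1x3. Both 2&3? no. Sum: 1
Gen 12: crossing 1x4. Both 2&3? no. Sum: 1

Answer: 1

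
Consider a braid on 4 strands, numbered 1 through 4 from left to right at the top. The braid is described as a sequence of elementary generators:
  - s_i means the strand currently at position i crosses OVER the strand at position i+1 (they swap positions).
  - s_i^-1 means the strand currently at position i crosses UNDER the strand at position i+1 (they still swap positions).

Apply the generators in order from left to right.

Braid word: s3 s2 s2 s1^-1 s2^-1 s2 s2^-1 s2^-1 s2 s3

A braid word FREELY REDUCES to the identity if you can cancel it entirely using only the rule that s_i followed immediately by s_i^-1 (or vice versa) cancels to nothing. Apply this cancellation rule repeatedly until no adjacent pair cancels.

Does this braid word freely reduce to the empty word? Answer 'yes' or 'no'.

Answer: no

Derivation:
Gen 1 (s3): push. Stack: [s3]
Gen 2 (s2): push. Stack: [s3 s2]
Gen 3 (s2): push. Stack: [s3 s2 s2]
Gen 4 (s1^-1): push. Stack: [s3 s2 s2 s1^-1]
Gen 5 (s2^-1): push. Stack: [s3 s2 s2 s1^-1 s2^-1]
Gen 6 (s2): cancels prior s2^-1. Stack: [s3 s2 s2 s1^-1]
Gen 7 (s2^-1): push. Stack: [s3 s2 s2 s1^-1 s2^-1]
Gen 8 (s2^-1): push. Stack: [s3 s2 s2 s1^-1 s2^-1 s2^-1]
Gen 9 (s2): cancels prior s2^-1. Stack: [s3 s2 s2 s1^-1 s2^-1]
Gen 10 (s3): push. Stack: [s3 s2 s2 s1^-1 s2^-1 s3]
Reduced word: s3 s2 s2 s1^-1 s2^-1 s3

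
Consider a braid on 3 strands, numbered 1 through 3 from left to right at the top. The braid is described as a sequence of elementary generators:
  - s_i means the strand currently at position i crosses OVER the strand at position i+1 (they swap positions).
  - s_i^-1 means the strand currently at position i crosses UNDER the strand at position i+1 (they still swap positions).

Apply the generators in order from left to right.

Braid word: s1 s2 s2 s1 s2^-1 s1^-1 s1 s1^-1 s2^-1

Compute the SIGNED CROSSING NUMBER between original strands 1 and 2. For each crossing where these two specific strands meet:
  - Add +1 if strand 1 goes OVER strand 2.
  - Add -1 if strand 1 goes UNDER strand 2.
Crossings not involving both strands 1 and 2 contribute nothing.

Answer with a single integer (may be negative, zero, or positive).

Gen 1: 1 over 2. Both 1&2? yes. Contrib: +1. Sum: 1
Gen 2: crossing 1x3. Both 1&2? no. Sum: 1
Gen 3: crossing 3x1. Both 1&2? no. Sum: 1
Gen 4: 2 over 1. Both 1&2? yes. Contrib: -1. Sum: 0
Gen 5: crossing 2x3. Both 1&2? no. Sum: 0
Gen 6: crossing 1x3. Both 1&2? no. Sum: 0
Gen 7: crossing 3x1. Both 1&2? no. Sum: 0
Gen 8: crossing 1x3. Both 1&2? no. Sum: 0
Gen 9: 1 under 2. Both 1&2? yes. Contrib: -1. Sum: -1

Answer: -1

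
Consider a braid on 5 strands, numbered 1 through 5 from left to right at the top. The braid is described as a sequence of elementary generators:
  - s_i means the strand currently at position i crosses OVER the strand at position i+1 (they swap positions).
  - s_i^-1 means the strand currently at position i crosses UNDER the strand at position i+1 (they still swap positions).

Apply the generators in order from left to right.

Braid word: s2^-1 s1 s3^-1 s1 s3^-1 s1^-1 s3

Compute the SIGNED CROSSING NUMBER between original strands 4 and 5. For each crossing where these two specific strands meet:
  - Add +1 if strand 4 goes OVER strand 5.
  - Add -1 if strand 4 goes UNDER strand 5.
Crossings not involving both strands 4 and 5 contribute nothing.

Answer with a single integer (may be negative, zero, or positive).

Gen 1: crossing 2x3. Both 4&5? no. Sum: 0
Gen 2: crossing 1x3. Both 4&5? no. Sum: 0
Gen 3: crossing 2x4. Both 4&5? no. Sum: 0
Gen 4: crossing 3x1. Both 4&5? no. Sum: 0
Gen 5: crossing 4x2. Both 4&5? no. Sum: 0
Gen 6: crossing 1x3. Both 4&5? no. Sum: 0
Gen 7: crossing 2x4. Both 4&5? no. Sum: 0

Answer: 0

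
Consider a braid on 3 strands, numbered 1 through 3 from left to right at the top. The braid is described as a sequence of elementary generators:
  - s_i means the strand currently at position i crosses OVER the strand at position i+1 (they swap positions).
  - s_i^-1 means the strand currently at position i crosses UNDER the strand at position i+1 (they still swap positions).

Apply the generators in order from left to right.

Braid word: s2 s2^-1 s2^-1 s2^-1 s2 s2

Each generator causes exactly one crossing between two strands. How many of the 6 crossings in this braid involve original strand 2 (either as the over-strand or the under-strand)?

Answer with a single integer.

Answer: 6

Derivation:
Gen 1: crossing 2x3. Involves strand 2? yes. Count so far: 1
Gen 2: crossing 3x2. Involves strand 2? yes. Count so far: 2
Gen 3: crossing 2x3. Involves strand 2? yes. Count so far: 3
Gen 4: crossing 3x2. Involves strand 2? yes. Count so far: 4
Gen 5: crossing 2x3. Involves strand 2? yes. Count so far: 5
Gen 6: crossing 3x2. Involves strand 2? yes. Count so far: 6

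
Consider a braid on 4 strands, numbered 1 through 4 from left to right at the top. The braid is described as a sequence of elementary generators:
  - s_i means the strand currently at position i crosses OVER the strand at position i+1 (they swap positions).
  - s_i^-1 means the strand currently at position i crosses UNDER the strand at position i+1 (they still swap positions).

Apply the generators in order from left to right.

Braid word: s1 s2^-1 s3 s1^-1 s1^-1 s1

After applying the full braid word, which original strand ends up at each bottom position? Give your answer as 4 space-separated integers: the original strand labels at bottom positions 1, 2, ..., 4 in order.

Answer: 3 2 4 1

Derivation:
Gen 1 (s1): strand 1 crosses over strand 2. Perm now: [2 1 3 4]
Gen 2 (s2^-1): strand 1 crosses under strand 3. Perm now: [2 3 1 4]
Gen 3 (s3): strand 1 crosses over strand 4. Perm now: [2 3 4 1]
Gen 4 (s1^-1): strand 2 crosses under strand 3. Perm now: [3 2 4 1]
Gen 5 (s1^-1): strand 3 crosses under strand 2. Perm now: [2 3 4 1]
Gen 6 (s1): strand 2 crosses over strand 3. Perm now: [3 2 4 1]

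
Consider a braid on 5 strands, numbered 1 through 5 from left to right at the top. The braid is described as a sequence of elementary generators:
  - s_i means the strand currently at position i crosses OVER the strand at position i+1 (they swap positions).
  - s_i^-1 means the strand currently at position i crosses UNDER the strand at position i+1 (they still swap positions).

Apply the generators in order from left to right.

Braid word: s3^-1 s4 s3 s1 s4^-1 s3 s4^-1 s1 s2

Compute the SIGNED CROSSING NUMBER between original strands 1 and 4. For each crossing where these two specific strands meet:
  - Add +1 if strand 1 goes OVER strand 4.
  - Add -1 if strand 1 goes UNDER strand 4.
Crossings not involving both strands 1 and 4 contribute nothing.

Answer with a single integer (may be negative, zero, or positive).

Answer: 0

Derivation:
Gen 1: crossing 3x4. Both 1&4? no. Sum: 0
Gen 2: crossing 3x5. Both 1&4? no. Sum: 0
Gen 3: crossing 4x5. Both 1&4? no. Sum: 0
Gen 4: crossing 1x2. Both 1&4? no. Sum: 0
Gen 5: crossing 4x3. Both 1&4? no. Sum: 0
Gen 6: crossing 5x3. Both 1&4? no. Sum: 0
Gen 7: crossing 5x4. Both 1&4? no. Sum: 0
Gen 8: crossing 2x1. Both 1&4? no. Sum: 0
Gen 9: crossing 2x3. Both 1&4? no. Sum: 0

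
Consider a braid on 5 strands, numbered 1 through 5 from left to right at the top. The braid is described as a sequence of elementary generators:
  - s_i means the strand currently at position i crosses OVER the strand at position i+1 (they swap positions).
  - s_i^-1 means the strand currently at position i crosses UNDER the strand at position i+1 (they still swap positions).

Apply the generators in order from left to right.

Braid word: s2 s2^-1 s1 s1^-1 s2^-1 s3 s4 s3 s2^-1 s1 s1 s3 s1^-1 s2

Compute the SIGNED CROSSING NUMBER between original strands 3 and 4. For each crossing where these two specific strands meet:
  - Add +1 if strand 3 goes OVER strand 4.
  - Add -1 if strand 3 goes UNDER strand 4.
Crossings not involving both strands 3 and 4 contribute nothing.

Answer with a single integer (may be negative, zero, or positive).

Answer: 1

Derivation:
Gen 1: crossing 2x3. Both 3&4? no. Sum: 0
Gen 2: crossing 3x2. Both 3&4? no. Sum: 0
Gen 3: crossing 1x2. Both 3&4? no. Sum: 0
Gen 4: crossing 2x1. Both 3&4? no. Sum: 0
Gen 5: crossing 2x3. Both 3&4? no. Sum: 0
Gen 6: crossing 2x4. Both 3&4? no. Sum: 0
Gen 7: crossing 2x5. Both 3&4? no. Sum: 0
Gen 8: crossing 4x5. Both 3&4? no. Sum: 0
Gen 9: crossing 3x5. Both 3&4? no. Sum: 0
Gen 10: crossing 1x5. Both 3&4? no. Sum: 0
Gen 11: crossing 5x1. Both 3&4? no. Sum: 0
Gen 12: 3 over 4. Both 3&4? yes. Contrib: +1. Sum: 1
Gen 13: crossing 1x5. Both 3&4? no. Sum: 1
Gen 14: crossing 1x4. Both 3&4? no. Sum: 1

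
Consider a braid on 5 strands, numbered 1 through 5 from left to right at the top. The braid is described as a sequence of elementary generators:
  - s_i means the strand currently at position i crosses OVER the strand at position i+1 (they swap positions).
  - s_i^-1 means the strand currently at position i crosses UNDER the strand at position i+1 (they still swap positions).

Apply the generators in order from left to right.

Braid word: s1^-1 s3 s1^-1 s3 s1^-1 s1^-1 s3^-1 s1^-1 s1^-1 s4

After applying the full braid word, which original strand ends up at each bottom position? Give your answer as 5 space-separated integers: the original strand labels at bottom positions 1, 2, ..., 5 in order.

Answer: 1 2 4 5 3

Derivation:
Gen 1 (s1^-1): strand 1 crosses under strand 2. Perm now: [2 1 3 4 5]
Gen 2 (s3): strand 3 crosses over strand 4. Perm now: [2 1 4 3 5]
Gen 3 (s1^-1): strand 2 crosses under strand 1. Perm now: [1 2 4 3 5]
Gen 4 (s3): strand 4 crosses over strand 3. Perm now: [1 2 3 4 5]
Gen 5 (s1^-1): strand 1 crosses under strand 2. Perm now: [2 1 3 4 5]
Gen 6 (s1^-1): strand 2 crosses under strand 1. Perm now: [1 2 3 4 5]
Gen 7 (s3^-1): strand 3 crosses under strand 4. Perm now: [1 2 4 3 5]
Gen 8 (s1^-1): strand 1 crosses under strand 2. Perm now: [2 1 4 3 5]
Gen 9 (s1^-1): strand 2 crosses under strand 1. Perm now: [1 2 4 3 5]
Gen 10 (s4): strand 3 crosses over strand 5. Perm now: [1 2 4 5 3]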